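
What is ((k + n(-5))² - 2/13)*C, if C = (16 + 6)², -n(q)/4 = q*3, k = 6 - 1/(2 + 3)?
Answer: 681028172/325 ≈ 2.0955e+6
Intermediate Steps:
k = 29/5 (k = 6 - 1/5 = 6 - 1*⅕ = 6 - ⅕ = 29/5 ≈ 5.8000)
n(q) = -12*q (n(q) = -4*q*3 = -12*q)
C = 484 (C = 22² = 484)
((k + n(-5))² - 2/13)*C = ((29/5 - 12*(-5))² - 2/13)*484 = ((29/5 + 60)² - 2/13)*484 = ((329/5)² - 1*2/13)*484 = (108241/25 - 2/13)*484 = (1407083/325)*484 = 681028172/325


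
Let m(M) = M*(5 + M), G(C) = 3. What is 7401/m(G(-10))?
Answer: 2467/8 ≈ 308.38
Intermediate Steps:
7401/m(G(-10)) = 7401/((3*(5 + 3))) = 7401/((3*8)) = 7401/24 = 7401*(1/24) = 2467/8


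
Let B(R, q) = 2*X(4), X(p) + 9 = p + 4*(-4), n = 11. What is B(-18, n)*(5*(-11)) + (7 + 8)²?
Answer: 2535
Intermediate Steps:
X(p) = -25 + p (X(p) = -9 + (p + 4*(-4)) = -9 + (p - 16) = -9 + (-16 + p) = -25 + p)
B(R, q) = -42 (B(R, q) = 2*(-25 + 4) = 2*(-21) = -42)
B(-18, n)*(5*(-11)) + (7 + 8)² = -210*(-11) + (7 + 8)² = -42*(-55) + 15² = 2310 + 225 = 2535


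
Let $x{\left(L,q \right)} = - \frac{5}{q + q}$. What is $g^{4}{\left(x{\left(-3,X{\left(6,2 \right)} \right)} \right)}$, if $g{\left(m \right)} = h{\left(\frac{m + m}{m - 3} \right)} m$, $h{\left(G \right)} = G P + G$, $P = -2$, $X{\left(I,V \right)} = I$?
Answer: $\frac{390625}{3662186256} \approx 0.00010666$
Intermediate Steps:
$x{\left(L,q \right)} = - \frac{5}{2 q}$
$h{\left(G \right)} = - G$ ($h{\left(G \right)} = G \left(-2\right) + G = - 2 G + G = - G$)
$g{\left(m \right)} = - \frac{2 m^{2}}{-3 + m}$ ($g{\left(m \right)} = - \frac{m + m}{m - 3} m = - \frac{2 m}{-3 + m} m = - \frac{2 m^{2}}{-3 + m}$)
$g^{4}{\left(x{\left(-3,X{\left(6,2 \right)} \right)} \right)} = \left(- \frac{2 \left(- \frac{5}{2 \cdot 6}\right)^{2}}{-3 - \frac{5}{2 \cdot 6}}\right)^{4} = \left(- \frac{2 \left(\left(- \frac{5}{2}\right) \frac{1}{6}\right)^{2}}{-3 - \frac{5}{12}}\right)^{4} = \left(- \frac{2 \left(- \frac{5}{12}\right)^{2}}{-3 - \frac{5}{12}}\right)^{4} = \left(\left(-2\right) \frac{25}{144} \frac{1}{- \frac{41}{12}}\right)^{4} = \left(\left(-2\right) \frac{25}{144} \left(- \frac{12}{41}\right)\right)^{4} = \left(\frac{25}{246}\right)^{4} = \frac{390625}{3662186256}$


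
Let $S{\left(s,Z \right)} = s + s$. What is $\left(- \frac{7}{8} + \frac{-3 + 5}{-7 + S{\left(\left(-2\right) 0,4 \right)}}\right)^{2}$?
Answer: $\frac{4225}{3136} \approx 1.3473$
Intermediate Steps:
$S{\left(s,Z \right)} = 2 s$
$\left(- \frac{7}{8} + \frac{-3 + 5}{-7 + S{\left(\left(-2\right) 0,4 \right)}}\right)^{2} = \left(- \frac{7}{8} + \frac{-3 + 5}{-7 + 2 \left(\left(-2\right) 0\right)}\right)^{2} = \left(\left(-7\right) \frac{1}{8} + \frac{2}{-7 + 2 \cdot 0}\right)^{2} = \left(- \frac{7}{8} + \frac{2}{-7 + 0}\right)^{2} = \left(- \frac{7}{8} + \frac{2}{-7}\right)^{2} = \left(- \frac{7}{8} + 2 \left(- \frac{1}{7}\right)\right)^{2} = \left(- \frac{7}{8} - \frac{2}{7}\right)^{2} = \left(- \frac{65}{56}\right)^{2} = \frac{4225}{3136}$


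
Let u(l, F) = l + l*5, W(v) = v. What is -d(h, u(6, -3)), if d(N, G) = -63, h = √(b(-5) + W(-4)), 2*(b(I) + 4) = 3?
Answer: 63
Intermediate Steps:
b(I) = -5/2 (b(I) = -4 + (½)*3 = -4 + 3/2 = -5/2)
h = I*√26/2 (h = √(-5/2 - 4) = √(-13/2) = I*√26/2 ≈ 2.5495*I)
u(l, F) = 6*l (u(l, F) = l + 5*l = 6*l)
-d(h, u(6, -3)) = -1*(-63) = 63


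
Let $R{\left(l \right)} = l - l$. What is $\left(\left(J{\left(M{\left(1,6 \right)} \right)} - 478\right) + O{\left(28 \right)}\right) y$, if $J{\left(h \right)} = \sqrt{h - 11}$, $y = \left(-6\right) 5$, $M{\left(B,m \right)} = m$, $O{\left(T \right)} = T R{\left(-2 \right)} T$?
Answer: $14340 - 30 i \sqrt{5} \approx 14340.0 - 67.082 i$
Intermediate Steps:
$R{\left(l \right)} = 0$
$O{\left(T \right)} = 0$ ($O{\left(T \right)} = T 0 T = 0 T = 0$)
$y = -30$
$J{\left(h \right)} = \sqrt{-11 + h}$
$\left(\left(J{\left(M{\left(1,6 \right)} \right)} - 478\right) + O{\left(28 \right)}\right) y = \left(\left(\sqrt{-11 + 6} - 478\right) + 0\right) \left(-30\right) = \left(\left(\sqrt{-5} - 478\right) + 0\right) \left(-30\right) = \left(\left(i \sqrt{5} - 478\right) + 0\right) \left(-30\right) = \left(\left(-478 + i \sqrt{5}\right) + 0\right) \left(-30\right) = \left(-478 + i \sqrt{5}\right) \left(-30\right) = 14340 - 30 i \sqrt{5}$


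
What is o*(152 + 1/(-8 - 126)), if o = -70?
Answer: -712845/67 ≈ -10639.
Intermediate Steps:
o*(152 + 1/(-8 - 126)) = -70*(152 + 1/(-8 - 126)) = -70*(152 + 1/(-134)) = -70*(152 - 1/134) = -70*20367/134 = -712845/67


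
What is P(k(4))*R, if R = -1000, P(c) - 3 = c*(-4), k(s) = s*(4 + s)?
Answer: 125000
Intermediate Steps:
P(c) = 3 - 4*c (P(c) = 3 + c*(-4) = 3 - 4*c)
P(k(4))*R = (3 - 16*(4 + 4))*(-1000) = (3 - 16*8)*(-1000) = (3 - 4*32)*(-1000) = (3 - 128)*(-1000) = -125*(-1000) = 125000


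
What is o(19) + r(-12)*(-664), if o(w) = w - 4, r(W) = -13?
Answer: 8647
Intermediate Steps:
o(w) = -4 + w
o(19) + r(-12)*(-664) = (-4 + 19) - 13*(-664) = 15 + 8632 = 8647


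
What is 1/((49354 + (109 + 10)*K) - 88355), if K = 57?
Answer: -1/32218 ≈ -3.1039e-5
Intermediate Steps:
1/((49354 + (109 + 10)*K) - 88355) = 1/((49354 + (109 + 10)*57) - 88355) = 1/((49354 + 119*57) - 88355) = 1/((49354 + 6783) - 88355) = 1/(56137 - 88355) = 1/(-32218) = -1/32218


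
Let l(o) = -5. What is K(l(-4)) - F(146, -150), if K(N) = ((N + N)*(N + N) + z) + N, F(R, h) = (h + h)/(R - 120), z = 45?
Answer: 1970/13 ≈ 151.54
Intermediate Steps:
F(R, h) = 2*h/(-120 + R) (F(R, h) = (2*h)/(-120 + R) = 2*h/(-120 + R))
K(N) = 45 + N + 4*N² (K(N) = ((N + N)*(N + N) + 45) + N = ((2*N)*(2*N) + 45) + N = (4*N² + 45) + N = (45 + 4*N²) + N = 45 + N + 4*N²)
K(l(-4)) - F(146, -150) = (45 - 5 + 4*(-5)²) - 2*(-150)/(-120 + 146) = (45 - 5 + 4*25) - 2*(-150)/26 = (45 - 5 + 100) - 2*(-150)/26 = 140 - 1*(-150/13) = 140 + 150/13 = 1970/13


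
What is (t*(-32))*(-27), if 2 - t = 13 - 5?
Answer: -5184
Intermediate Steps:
t = -6 (t = 2 - (13 - 5) = 2 - 1*8 = 2 - 8 = -6)
(t*(-32))*(-27) = -6*(-32)*(-27) = 192*(-27) = -5184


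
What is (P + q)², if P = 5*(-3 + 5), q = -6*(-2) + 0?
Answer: 484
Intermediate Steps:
q = 12 (q = 12 + 0 = 12)
P = 10 (P = 5*2 = 10)
(P + q)² = (10 + 12)² = 22² = 484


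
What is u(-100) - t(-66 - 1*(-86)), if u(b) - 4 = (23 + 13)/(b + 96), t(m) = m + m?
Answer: -45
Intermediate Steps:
t(m) = 2*m
u(b) = 4 + 36/(96 + b) (u(b) = 4 + (23 + 13)/(b + 96) = 4 + 36/(96 + b))
u(-100) - t(-66 - 1*(-86)) = 4*(105 - 100)/(96 - 100) - 2*(-66 - 1*(-86)) = 4*5/(-4) - 2*(-66 + 86) = 4*(-1/4)*5 - 2*20 = -5 - 1*40 = -5 - 40 = -45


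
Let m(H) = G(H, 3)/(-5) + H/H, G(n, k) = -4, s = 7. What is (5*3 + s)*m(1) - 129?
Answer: -447/5 ≈ -89.400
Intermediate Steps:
m(H) = 9/5 (m(H) = -4/(-5) + H/H = -4*(-⅕) + 1 = ⅘ + 1 = 9/5)
(5*3 + s)*m(1) - 129 = (5*3 + 7)*(9/5) - 129 = (15 + 7)*(9/5) - 129 = 22*(9/5) - 129 = 198/5 - 129 = -447/5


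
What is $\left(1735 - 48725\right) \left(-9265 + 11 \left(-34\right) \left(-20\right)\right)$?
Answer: $83877150$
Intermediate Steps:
$\left(1735 - 48725\right) \left(-9265 + 11 \left(-34\right) \left(-20\right)\right) = - 46990 \left(-9265 - -7480\right) = - 46990 \left(-9265 + 7480\right) = \left(-46990\right) \left(-1785\right) = 83877150$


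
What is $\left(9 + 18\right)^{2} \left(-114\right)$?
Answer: $-83106$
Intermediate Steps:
$\left(9 + 18\right)^{2} \left(-114\right) = 27^{2} \left(-114\right) = 729 \left(-114\right) = -83106$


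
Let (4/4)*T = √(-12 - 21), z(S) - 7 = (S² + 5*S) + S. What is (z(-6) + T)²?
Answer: (7 + I*√33)² ≈ 16.0 + 80.424*I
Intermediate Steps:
z(S) = 7 + S² + 6*S (z(S) = 7 + ((S² + 5*S) + S) = 7 + (S² + 6*S) = 7 + S² + 6*S)
T = I*√33 (T = √(-12 - 21) = √(-33) = I*√33 ≈ 5.7446*I)
(z(-6) + T)² = ((7 + (-6)² + 6*(-6)) + I*√33)² = ((7 + 36 - 36) + I*√33)² = (7 + I*√33)²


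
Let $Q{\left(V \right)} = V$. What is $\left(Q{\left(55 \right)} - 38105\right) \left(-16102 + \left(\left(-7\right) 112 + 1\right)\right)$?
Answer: $642474250$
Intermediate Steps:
$\left(Q{\left(55 \right)} - 38105\right) \left(-16102 + \left(\left(-7\right) 112 + 1\right)\right) = \left(55 - 38105\right) \left(-16102 + \left(\left(-7\right) 112 + 1\right)\right) = - 38050 \left(-16102 + \left(-784 + 1\right)\right) = - 38050 \left(-16102 - 783\right) = \left(-38050\right) \left(-16885\right) = 642474250$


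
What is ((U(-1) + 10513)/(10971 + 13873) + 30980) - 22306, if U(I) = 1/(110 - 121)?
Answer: 1185290529/136642 ≈ 8674.4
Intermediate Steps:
U(I) = -1/11 (U(I) = 1/(-11) = -1/11)
((U(-1) + 10513)/(10971 + 13873) + 30980) - 22306 = ((-1/11 + 10513)/(10971 + 13873) + 30980) - 22306 = ((115642/11)/24844 + 30980) - 22306 = ((115642/11)*(1/24844) + 30980) - 22306 = (57821/136642 + 30980) - 22306 = 4233226981/136642 - 22306 = 1185290529/136642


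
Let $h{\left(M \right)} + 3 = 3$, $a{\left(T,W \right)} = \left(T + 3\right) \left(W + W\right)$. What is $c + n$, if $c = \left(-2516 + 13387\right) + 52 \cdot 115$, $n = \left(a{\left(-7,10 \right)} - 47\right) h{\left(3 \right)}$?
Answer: $16851$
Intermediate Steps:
$a{\left(T,W \right)} = 2 W \left(3 + T\right)$ ($a{\left(T,W \right)} = \left(3 + T\right) 2 W = 2 W \left(3 + T\right)$)
$h{\left(M \right)} = 0$ ($h{\left(M \right)} = -3 + 3 = 0$)
$n = 0$ ($n = \left(2 \cdot 10 \left(3 - 7\right) - 47\right) 0 = \left(2 \cdot 10 \left(-4\right) - 47\right) 0 = \left(-80 - 47\right) 0 = \left(-127\right) 0 = 0$)
$c = 16851$ ($c = 10871 + 5980 = 16851$)
$c + n = 16851 + 0 = 16851$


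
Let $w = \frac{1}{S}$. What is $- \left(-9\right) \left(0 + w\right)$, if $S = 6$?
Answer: $\frac{3}{2} \approx 1.5$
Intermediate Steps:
$w = \frac{1}{6} \approx 0.16667$
$- \left(-9\right) \left(0 + w\right) = - \left(-9\right) \left(0 + \frac{1}{6}\right) = - \frac{-9}{6} = \left(-1\right) \left(- \frac{3}{2}\right) = \frac{3}{2}$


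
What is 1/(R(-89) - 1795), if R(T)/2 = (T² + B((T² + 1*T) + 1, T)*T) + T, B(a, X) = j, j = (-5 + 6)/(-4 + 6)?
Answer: 1/13780 ≈ 7.2569e-5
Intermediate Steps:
j = ½ (j = 1/2 = 1*(½) = ½ ≈ 0.50000)
B(a, X) = ½
R(T) = 2*T² + 3*T (R(T) = 2*((T² + T/2) + T) = 2*(T² + 3*T/2) = 2*T² + 3*T)
1/(R(-89) - 1795) = 1/(-89*(3 + 2*(-89)) - 1795) = 1/(-89*(3 - 178) - 1795) = 1/(-89*(-175) - 1795) = 1/(15575 - 1795) = 1/13780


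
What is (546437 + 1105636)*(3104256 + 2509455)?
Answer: 9274260372903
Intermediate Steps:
(546437 + 1105636)*(3104256 + 2509455) = 1652073*5613711 = 9274260372903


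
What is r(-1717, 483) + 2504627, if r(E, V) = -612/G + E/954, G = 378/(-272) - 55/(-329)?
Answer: 130729373630053/52184754 ≈ 2.5051e+6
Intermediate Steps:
G = -54701/44744 (G = 378*(-1/272) - 55*(-1/329) = -189/136 + 55/329 = -54701/44744 ≈ -1.2225)
r(E, V) = 27383328/54701 + E/954 (r(E, V) = -612/(-54701/44744) + E/954 = -612*(-44744/54701) + E*(1/954) = 27383328/54701 + E/954)
r(-1717, 483) + 2504627 = (27383328/54701 + (1/954)*(-1717)) + 2504627 = (27383328/54701 - 1717/954) + 2504627 = 26029773295/52184754 + 2504627 = 130729373630053/52184754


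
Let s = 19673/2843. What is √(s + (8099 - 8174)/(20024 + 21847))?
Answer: 3*√1210254388082054/39679751 ≈ 2.6302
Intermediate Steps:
s = 19673/2843 (s = 19673*(1/2843) = 19673/2843 ≈ 6.9198)
√(s + (8099 - 8174)/(20024 + 21847)) = √(19673/2843 + (8099 - 8174)/(20024 + 21847)) = √(19673/2843 - 75/41871) = √(19673/2843 - 75*1/41871) = √(19673/2843 - 25/13957) = √(274504986/39679751) = 3*√1210254388082054/39679751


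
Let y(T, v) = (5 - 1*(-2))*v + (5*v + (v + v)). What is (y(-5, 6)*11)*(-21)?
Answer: -19404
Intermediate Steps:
y(T, v) = 14*v (y(T, v) = (5 + 2)*v + (5*v + 2*v) = 7*v + 7*v = 14*v)
(y(-5, 6)*11)*(-21) = ((14*6)*11)*(-21) = (84*11)*(-21) = 924*(-21) = -19404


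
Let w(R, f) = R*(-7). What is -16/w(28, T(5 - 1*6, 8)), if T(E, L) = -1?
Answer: 4/49 ≈ 0.081633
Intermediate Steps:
w(R, f) = -7*R
-16/w(28, T(5 - 1*6, 8)) = -16/((-7*28)) = -16/(-196) = -16*(-1/196) = 4/49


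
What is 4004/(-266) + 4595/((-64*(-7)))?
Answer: -40823/8512 ≈ -4.7959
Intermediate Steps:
4004/(-266) + 4595/((-64*(-7))) = 4004*(-1/266) + 4595/448 = -286/19 + 4595*(1/448) = -286/19 + 4595/448 = -40823/8512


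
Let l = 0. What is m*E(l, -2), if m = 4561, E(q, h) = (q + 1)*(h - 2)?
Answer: -18244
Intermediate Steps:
E(q, h) = (1 + q)*(-2 + h)
m*E(l, -2) = 4561*(-2 - 2 - 2*0 - 2*0) = 4561*(-2 - 2 + 0 + 0) = 4561*(-4) = -18244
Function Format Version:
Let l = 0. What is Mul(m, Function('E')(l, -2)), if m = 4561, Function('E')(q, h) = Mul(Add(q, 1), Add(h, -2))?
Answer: -18244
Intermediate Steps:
Function('E')(q, h) = Mul(Add(1, q), Add(-2, h))
Mul(m, Function('E')(l, -2)) = Mul(4561, Add(-2, -2, Mul(-2, 0), Mul(-2, 0))) = Mul(4561, Add(-2, -2, 0, 0)) = Mul(4561, -4) = -18244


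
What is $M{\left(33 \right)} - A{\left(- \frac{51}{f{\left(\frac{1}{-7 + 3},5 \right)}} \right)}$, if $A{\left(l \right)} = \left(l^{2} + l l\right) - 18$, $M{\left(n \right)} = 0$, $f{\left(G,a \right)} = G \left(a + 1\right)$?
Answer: $-2294$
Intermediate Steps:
$f{\left(G,a \right)} = G \left(1 + a\right)$
$A{\left(l \right)} = -18 + 2 l^{2}$ ($A{\left(l \right)} = \left(l^{2} + l^{2}\right) - 18 = 2 l^{2} - 18 = -18 + 2 l^{2}$)
$M{\left(33 \right)} - A{\left(- \frac{51}{f{\left(\frac{1}{-7 + 3},5 \right)}} \right)} = 0 - \left(-18 + 2 \left(- \frac{51}{\frac{1}{-7 + 3} \left(1 + 5\right)}\right)^{2}\right) = 0 - \left(-18 + 2 \left(- \frac{51}{\frac{1}{-4} \cdot 6}\right)^{2}\right) = 0 - \left(-18 + 2 \left(- \frac{51}{\left(- \frac{1}{4}\right) 6}\right)^{2}\right) = 0 - \left(-18 + 2 \left(- \frac{51}{- \frac{3}{2}}\right)^{2}\right) = 0 - \left(-18 + 2 \left(\left(-51\right) \left(- \frac{2}{3}\right)\right)^{2}\right) = 0 - \left(-18 + 2 \cdot 34^{2}\right) = 0 - \left(-18 + 2 \cdot 1156\right) = 0 - \left(-18 + 2312\right) = 0 - 2294 = -2294$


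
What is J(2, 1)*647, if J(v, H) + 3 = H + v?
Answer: 0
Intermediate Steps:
J(v, H) = -3 + H + v (J(v, H) = -3 + (H + v) = -3 + H + v)
J(2, 1)*647 = (-3 + 1 + 2)*647 = 0*647 = 0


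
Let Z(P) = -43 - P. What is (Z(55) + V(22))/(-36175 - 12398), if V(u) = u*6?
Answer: -34/48573 ≈ -0.00069998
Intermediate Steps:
V(u) = 6*u
(Z(55) + V(22))/(-36175 - 12398) = ((-43 - 1*55) + 6*22)/(-36175 - 12398) = ((-43 - 55) + 132)/(-48573) = (-98 + 132)*(-1/48573) = 34*(-1/48573) = -34/48573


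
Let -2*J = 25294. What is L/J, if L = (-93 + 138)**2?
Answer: -2025/12647 ≈ -0.16012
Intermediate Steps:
J = -12647 (J = -1/2*25294 = -12647)
L = 2025 (L = 45**2 = 2025)
L/J = 2025/(-12647) = 2025*(-1/12647) = -2025/12647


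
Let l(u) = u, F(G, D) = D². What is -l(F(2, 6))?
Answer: -36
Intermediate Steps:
-l(F(2, 6)) = -1*6² = -1*36 = -36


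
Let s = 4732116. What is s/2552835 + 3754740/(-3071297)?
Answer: 1649500662184/2613504825665 ≈ 0.63115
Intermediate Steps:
s/2552835 + 3754740/(-3071297) = 4732116/2552835 + 3754740/(-3071297) = 4732116*(1/2552835) + 3754740*(-1/3071297) = 1577372/850945 - 3754740/3071297 = 1649500662184/2613504825665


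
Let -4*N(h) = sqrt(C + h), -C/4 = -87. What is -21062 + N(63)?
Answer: -21062 - sqrt(411)/4 ≈ -21067.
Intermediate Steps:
C = 348 (C = -4*(-87) = 348)
N(h) = -sqrt(348 + h)/4
-21062 + N(63) = -21062 - sqrt(348 + 63)/4 = -21062 - sqrt(411)/4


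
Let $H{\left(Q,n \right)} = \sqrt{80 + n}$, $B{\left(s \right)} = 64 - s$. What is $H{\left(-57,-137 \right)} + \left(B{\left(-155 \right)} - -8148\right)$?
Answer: $8367 + i \sqrt{57} \approx 8367.0 + 7.5498 i$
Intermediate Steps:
$H{\left(-57,-137 \right)} + \left(B{\left(-155 \right)} - -8148\right) = \sqrt{80 - 137} + \left(\left(64 - -155\right) - -8148\right) = \sqrt{-57} + \left(\left(64 + 155\right) + 8148\right) = i \sqrt{57} + \left(219 + 8148\right) = i \sqrt{57} + 8367 = 8367 + i \sqrt{57}$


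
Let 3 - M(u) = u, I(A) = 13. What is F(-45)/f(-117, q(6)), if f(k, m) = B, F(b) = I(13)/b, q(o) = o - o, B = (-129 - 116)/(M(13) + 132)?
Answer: 1586/11025 ≈ 0.14385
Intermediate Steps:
M(u) = 3 - u
B = -245/122 (B = (-129 - 116)/((3 - 1*13) + 132) = -245/((3 - 13) + 132) = -245/(-10 + 132) = -245/122 ≈ -2.0082)
q(o) = 0
F(b) = 13/b
f(k, m) = -245/122
F(-45)/f(-117, q(6)) = (13/(-45))/(-245/122) = (13*(-1/45))*(-122/245) = -13/45*(-122/245) = 1586/11025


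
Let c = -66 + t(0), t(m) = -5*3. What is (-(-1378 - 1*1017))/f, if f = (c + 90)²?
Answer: 2395/81 ≈ 29.568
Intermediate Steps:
t(m) = -15
c = -81 (c = -66 - 15 = -81)
f = 81 (f = (-81 + 90)² = 9² = 81)
(-(-1378 - 1*1017))/f = -(-1378 - 1*1017)/81 = -(-1378 - 1017)*(1/81) = -1*(-2395)*(1/81) = 2395*(1/81) = 2395/81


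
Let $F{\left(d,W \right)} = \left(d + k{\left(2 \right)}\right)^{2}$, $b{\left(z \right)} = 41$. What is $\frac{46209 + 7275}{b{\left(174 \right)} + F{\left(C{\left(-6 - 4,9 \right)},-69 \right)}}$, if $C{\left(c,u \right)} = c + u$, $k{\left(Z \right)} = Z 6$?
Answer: $\frac{8914}{27} \approx 330.15$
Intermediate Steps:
$k{\left(Z \right)} = 6 Z$
$F{\left(d,W \right)} = \left(12 + d\right)^{2}$ ($F{\left(d,W \right)} = \left(d + 6 \cdot 2\right)^{2} = \left(d + 12\right)^{2} = \left(12 + d\right)^{2}$)
$\frac{46209 + 7275}{b{\left(174 \right)} + F{\left(C{\left(-6 - 4,9 \right)},-69 \right)}} = \frac{46209 + 7275}{41 + \left(12 + \left(\left(-6 - 4\right) + 9\right)\right)^{2}} = \frac{53484}{41 + \left(12 + \left(-10 + 9\right)\right)^{2}} = \frac{53484}{41 + \left(12 - 1\right)^{2}} = \frac{53484}{41 + 11^{2}} = \frac{53484}{41 + 121} = \frac{53484}{162} = 53484 \cdot \frac{1}{162} = \frac{8914}{27}$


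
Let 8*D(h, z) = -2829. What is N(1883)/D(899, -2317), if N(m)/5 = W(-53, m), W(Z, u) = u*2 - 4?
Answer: -50160/943 ≈ -53.192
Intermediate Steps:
W(Z, u) = -4 + 2*u (W(Z, u) = 2*u - 4 = -4 + 2*u)
N(m) = -20 + 10*m (N(m) = 5*(-4 + 2*m) = -20 + 10*m)
D(h, z) = -2829/8 (D(h, z) = (1/8)*(-2829) = -2829/8)
N(1883)/D(899, -2317) = (-20 + 10*1883)/(-2829/8) = (-20 + 18830)*(-8/2829) = 18810*(-8/2829) = -50160/943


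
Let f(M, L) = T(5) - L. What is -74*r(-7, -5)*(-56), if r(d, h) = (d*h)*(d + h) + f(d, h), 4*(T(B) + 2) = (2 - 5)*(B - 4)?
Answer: -1731156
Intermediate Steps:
T(B) = 1 - 3*B/4 (T(B) = -2 + ((2 - 5)*(B - 4))/4 = -2 + (-3*(-4 + B))/4 = -2 + (12 - 3*B)/4 = -2 + (3 - 3*B/4) = 1 - 3*B/4)
f(M, L) = -11/4 - L (f(M, L) = (1 - ¾*5) - L = (1 - 15/4) - L = -11/4 - L)
r(d, h) = -11/4 - h + d*h*(d + h) (r(d, h) = (d*h)*(d + h) + (-11/4 - h) = d*h*(d + h) + (-11/4 - h) = -11/4 - h + d*h*(d + h))
-74*r(-7, -5)*(-56) = -74*(-11/4 - 1*(-5) - 7*(-5)² - 5*(-7)²)*(-56) = -74*(-11/4 + 5 - 7*25 - 5*49)*(-56) = -74*(-11/4 + 5 - 175 - 245)*(-56) = -74*(-1671/4)*(-56) = (61827/2)*(-56) = -1731156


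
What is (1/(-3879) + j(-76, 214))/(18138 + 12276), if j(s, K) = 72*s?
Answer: -21225889/117975906 ≈ -0.17992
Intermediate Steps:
(1/(-3879) + j(-76, 214))/(18138 + 12276) = (1/(-3879) + 72*(-76))/(18138 + 12276) = (-1/3879 - 5472)/30414 = -21225889/3879*1/30414 = -21225889/117975906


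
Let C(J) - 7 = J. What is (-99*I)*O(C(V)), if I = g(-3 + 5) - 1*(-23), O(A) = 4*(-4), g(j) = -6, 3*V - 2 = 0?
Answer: 26928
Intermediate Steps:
V = ⅔ (V = ⅔ + (⅓)*0 = ⅔ + 0 = ⅔ ≈ 0.66667)
C(J) = 7 + J
O(A) = -16
I = 17 (I = -6 - 1*(-23) = -6 + 23 = 17)
(-99*I)*O(C(V)) = -99*17*(-16) = -1683*(-16) = 26928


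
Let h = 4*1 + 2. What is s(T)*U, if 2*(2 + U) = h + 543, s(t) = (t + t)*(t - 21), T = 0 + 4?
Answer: -37060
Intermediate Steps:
h = 6 (h = 4 + 2 = 6)
T = 4
s(t) = 2*t*(-21 + t) (s(t) = (2*t)*(-21 + t) = 2*t*(-21 + t))
U = 545/2 (U = -2 + (6 + 543)/2 = -2 + (½)*549 = -2 + 549/2 = 545/2 ≈ 272.50)
s(T)*U = (2*4*(-21 + 4))*(545/2) = (2*4*(-17))*(545/2) = -136*545/2 = -37060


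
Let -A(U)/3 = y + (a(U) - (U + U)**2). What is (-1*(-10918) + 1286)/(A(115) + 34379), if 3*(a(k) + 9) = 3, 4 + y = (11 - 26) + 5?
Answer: 12204/193145 ≈ 0.063186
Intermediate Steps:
y = -14 (y = -4 + ((11 - 26) + 5) = -4 + (-15 + 5) = -4 - 10 = -14)
a(k) = -8 (a(k) = -9 + (1/3)*3 = -9 + 1 = -8)
A(U) = 66 + 12*U**2 (A(U) = -3*(-14 + (-8 - (U + U)**2)) = -3*(-14 + (-8 - (2*U)**2)) = -3*(-14 + (-8 - 4*U**2)) = -3*(-22 - 4*U**2) = 66 + 12*U**2)
(-1*(-10918) + 1286)/(A(115) + 34379) = (-1*(-10918) + 1286)/((66 + 12*115**2) + 34379) = (10918 + 1286)/((66 + 12*13225) + 34379) = 12204/((66 + 158700) + 34379) = 12204/(158766 + 34379) = 12204/193145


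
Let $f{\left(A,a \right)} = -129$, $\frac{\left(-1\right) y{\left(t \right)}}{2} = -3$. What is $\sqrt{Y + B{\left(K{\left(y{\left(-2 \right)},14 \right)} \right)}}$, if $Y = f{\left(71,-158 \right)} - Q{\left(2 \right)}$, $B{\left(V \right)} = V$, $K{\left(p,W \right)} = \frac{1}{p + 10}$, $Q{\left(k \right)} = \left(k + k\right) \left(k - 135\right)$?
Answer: $\frac{\sqrt{6449}}{4} \approx 20.076$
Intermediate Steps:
$y{\left(t \right)} = 6$ ($y{\left(t \right)} = \left(-2\right) \left(-3\right) = 6$)
$Q{\left(k \right)} = 2 k \left(-135 + k\right)$
$K{\left(p,W \right)} = \frac{1}{10 + p}$
$Y = 403$ ($Y = -129 - 2 \cdot 2 \left(-135 + 2\right) = -129 - 2 \cdot 2 \left(-133\right) = -129 - -532 = -129 + 532 = 403$)
$\sqrt{Y + B{\left(K{\left(y{\left(-2 \right)},14 \right)} \right)}} = \sqrt{403 + \frac{1}{10 + 6}} = \sqrt{403 + \frac{1}{16}} = \sqrt{\frac{6449}{16}} = \frac{\sqrt{6449}}{4}$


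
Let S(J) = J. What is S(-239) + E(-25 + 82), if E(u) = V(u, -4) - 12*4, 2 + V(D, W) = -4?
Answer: -293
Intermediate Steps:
V(D, W) = -6 (V(D, W) = -2 - 4 = -6)
E(u) = -54 (E(u) = -6 - 12*4 = -6 - 48 = -54)
S(-239) + E(-25 + 82) = -239 - 54 = -293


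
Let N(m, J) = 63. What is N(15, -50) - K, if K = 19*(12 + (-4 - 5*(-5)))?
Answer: -564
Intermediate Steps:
K = 627 (K = 19*(12 + (-4 + 25)) = 19*(12 + 21) = 19*33 = 627)
N(15, -50) - K = 63 - 1*627 = 63 - 627 = -564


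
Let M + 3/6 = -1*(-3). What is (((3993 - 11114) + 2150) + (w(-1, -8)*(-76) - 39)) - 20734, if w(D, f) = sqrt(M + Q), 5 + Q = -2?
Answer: -25744 - 114*I*sqrt(2) ≈ -25744.0 - 161.22*I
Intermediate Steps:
Q = -7 (Q = -5 - 2 = -7)
M = 5/2 (M = -1/2 - 1*(-3) = -1/2 + 3 = 5/2 ≈ 2.5000)
w(D, f) = 3*I*sqrt(2)/2 (w(D, f) = sqrt(5/2 - 7) = sqrt(-9/2) = 3*I*sqrt(2)/2)
(((3993 - 11114) + 2150) + (w(-1, -8)*(-76) - 39)) - 20734 = (((3993 - 11114) + 2150) + ((3*I*sqrt(2)/2)*(-76) - 39)) - 20734 = ((-7121 + 2150) + (-114*I*sqrt(2) - 39)) - 20734 = (-4971 + (-39 - 114*I*sqrt(2))) - 20734 = (-5010 - 114*I*sqrt(2)) - 20734 = -25744 - 114*I*sqrt(2)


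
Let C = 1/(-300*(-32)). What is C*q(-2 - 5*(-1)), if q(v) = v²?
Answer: 3/3200 ≈ 0.00093750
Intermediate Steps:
C = 1/9600 ≈ 0.00010417
C*q(-2 - 5*(-1)) = (-2 - 5*(-1))²/9600 = (-2 - 1*(-5))²/9600 = (-2 + 5)²/9600 = (1/9600)*3² = (1/9600)*9 = 3/3200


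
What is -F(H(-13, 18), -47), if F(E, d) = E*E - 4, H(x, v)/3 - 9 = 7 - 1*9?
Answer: -437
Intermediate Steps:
H(x, v) = 21 (H(x, v) = 27 + 3*(7 - 1*9) = 27 + 3*(7 - 9) = 27 + 3*(-2) = 27 - 6 = 21)
F(E, d) = -4 + E² (F(E, d) = E² - 4 = -4 + E²)
-F(H(-13, 18), -47) = -(-4 + 21²) = -(-4 + 441) = -1*437 = -437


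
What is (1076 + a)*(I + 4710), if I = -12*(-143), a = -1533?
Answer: -2936682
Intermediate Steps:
I = 1716
(1076 + a)*(I + 4710) = (1076 - 1533)*(1716 + 4710) = -457*6426 = -2936682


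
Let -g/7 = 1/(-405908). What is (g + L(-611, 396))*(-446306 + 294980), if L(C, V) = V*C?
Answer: 7431005176890183/202954 ≈ 3.6614e+10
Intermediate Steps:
g = 7/405908 (g = -7/(-405908) = -7*(-1/405908) = 7/405908 ≈ 1.7245e-5)
L(C, V) = C*V
(g + L(-611, 396))*(-446306 + 294980) = (7/405908 - 611*396)*(-446306 + 294980) = (7/405908 - 241956)*(-151326) = -98211876041/405908*(-151326) = 7431005176890183/202954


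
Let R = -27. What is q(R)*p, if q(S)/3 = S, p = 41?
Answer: -3321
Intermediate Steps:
q(S) = 3*S
q(R)*p = (3*(-27))*41 = -81*41 = -3321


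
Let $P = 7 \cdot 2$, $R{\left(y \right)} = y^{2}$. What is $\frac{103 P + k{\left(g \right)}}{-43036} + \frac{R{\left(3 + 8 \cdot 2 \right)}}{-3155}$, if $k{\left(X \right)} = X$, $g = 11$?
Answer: $- \frac{20120211}{135778580} \approx -0.14818$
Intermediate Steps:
$P = 14$
$\frac{103 P + k{\left(g \right)}}{-43036} + \frac{R{\left(3 + 8 \cdot 2 \right)}}{-3155} = \frac{103 \cdot 14 + 11}{-43036} + \frac{\left(3 + 8 \cdot 2\right)^{2}}{-3155} = \left(1442 + 11\right) \left(- \frac{1}{43036}\right) + \left(3 + 16\right)^{2} \left(- \frac{1}{3155}\right) = 1453 \left(- \frac{1}{43036}\right) + 19^{2} \left(- \frac{1}{3155}\right) = - \frac{1453}{43036} + 361 \left(- \frac{1}{3155}\right) = - \frac{1453}{43036} - \frac{361}{3155} = - \frac{20120211}{135778580}$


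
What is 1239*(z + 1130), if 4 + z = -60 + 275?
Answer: 1661499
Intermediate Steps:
z = 211 (z = -4 + (-60 + 275) = -4 + 215 = 211)
1239*(z + 1130) = 1239*(211 + 1130) = 1239*1341 = 1661499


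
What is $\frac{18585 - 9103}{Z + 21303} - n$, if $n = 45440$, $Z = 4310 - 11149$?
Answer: $- \frac{328617339}{7232} \approx -45439.0$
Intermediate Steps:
$Z = -6839$
$\frac{18585 - 9103}{Z + 21303} - n = \frac{18585 - 9103}{-6839 + 21303} - 45440 = \frac{9482}{14464} - 45440 = 9482 \cdot \frac{1}{14464} - 45440 = \frac{4741}{7232} - 45440 = - \frac{328617339}{7232}$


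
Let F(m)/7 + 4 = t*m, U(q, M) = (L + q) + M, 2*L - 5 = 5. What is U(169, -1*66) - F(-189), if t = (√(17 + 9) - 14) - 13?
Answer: -35585 + 1323*√26 ≈ -28839.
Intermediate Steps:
L = 5 (L = 5/2 + (½)*5 = 5/2 + 5/2 = 5)
U(q, M) = 5 + M + q (U(q, M) = (5 + q) + M = 5 + M + q)
t = -27 + √26 (t = (√26 - 14) - 13 = (-14 + √26) - 13 = -27 + √26 ≈ -21.901)
F(m) = -28 + 7*m*(-27 + √26) (F(m) = -28 + 7*((-27 + √26)*m) = -28 + 7*(m*(-27 + √26)) = -28 + 7*m*(-27 + √26))
U(169, -1*66) - F(-189) = (5 - 1*66 + 169) - (-28 - 7*(-189)*(27 - √26)) = (5 - 66 + 169) - (-28 + (35721 - 1323*√26)) = 108 - (35693 - 1323*√26) = 108 + (-35693 + 1323*√26) = -35585 + 1323*√26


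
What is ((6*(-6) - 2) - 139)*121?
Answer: -21417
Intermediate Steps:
((6*(-6) - 2) - 139)*121 = ((-36 - 2) - 139)*121 = (-38 - 139)*121 = -177*121 = -21417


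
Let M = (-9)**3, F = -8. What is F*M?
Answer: 5832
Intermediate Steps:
M = -729
F*M = -8*(-729) = 5832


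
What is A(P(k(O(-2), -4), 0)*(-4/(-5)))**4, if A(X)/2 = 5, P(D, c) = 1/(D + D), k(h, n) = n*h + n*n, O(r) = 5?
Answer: 10000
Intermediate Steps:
k(h, n) = n**2 + h*n (k(h, n) = h*n + n**2 = n**2 + h*n)
P(D, c) = 1/(2*D)
A(X) = 10 (A(X) = 2*5 = 10)
A(P(k(O(-2), -4), 0)*(-4/(-5)))**4 = 10**4 = 10000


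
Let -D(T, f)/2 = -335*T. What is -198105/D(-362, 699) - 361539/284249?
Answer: -6275304183/13788350492 ≈ -0.45512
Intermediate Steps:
D(T, f) = 670*T (D(T, f) = -(-670)*T = 670*T)
-198105/D(-362, 699) - 361539/284249 = -198105/(670*(-362)) - 361539/284249 = -198105/(-242540) - 361539*1/284249 = -198105*(-1/242540) - 361539/284249 = 39621/48508 - 361539/284249 = -6275304183/13788350492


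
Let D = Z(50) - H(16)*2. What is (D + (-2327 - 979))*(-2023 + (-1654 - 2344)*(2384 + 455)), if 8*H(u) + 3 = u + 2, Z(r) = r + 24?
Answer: 146933401335/4 ≈ 3.6733e+10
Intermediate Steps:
Z(r) = 24 + r
H(u) = -1/8 + u/8 (H(u) = -3/8 + (u + 2)/8 = -3/8 + (2 + u)/8 = -3/8 + (1/4 + u/8) = -1/8 + u/8)
D = 281/4 (D = (24 + 50) - (-1/8 + (1/8)*16)*2 = 74 - (-1/8 + 2)*2 = 74 - 15*2/8 = 74 - 1*15/4 = 74 - 15/4 = 281/4 ≈ 70.250)
(D + (-2327 - 979))*(-2023 + (-1654 - 2344)*(2384 + 455)) = (281/4 + (-2327 - 979))*(-2023 + (-1654 - 2344)*(2384 + 455)) = (281/4 - 3306)*(-2023 - 3998*2839) = -12943*(-2023 - 11350322)/4 = -12943/4*(-11352345) = 146933401335/4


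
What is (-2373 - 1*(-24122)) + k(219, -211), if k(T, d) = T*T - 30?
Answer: 69680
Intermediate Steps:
k(T, d) = -30 + T² (k(T, d) = T² - 30 = -30 + T²)
(-2373 - 1*(-24122)) + k(219, -211) = (-2373 - 1*(-24122)) + (-30 + 219²) = (-2373 + 24122) + (-30 + 47961) = 21749 + 47931 = 69680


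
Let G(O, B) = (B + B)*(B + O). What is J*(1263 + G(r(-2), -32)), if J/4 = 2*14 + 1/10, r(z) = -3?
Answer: 1968686/5 ≈ 3.9374e+5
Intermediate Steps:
G(O, B) = 2*B*(B + O) (G(O, B) = (2*B)*(B + O) = 2*B*(B + O))
J = 562/5 (J = 4*(2*14 + 1/10) = 4*(28 + ⅒) = 4*(281/10) = 562/5 ≈ 112.40)
J*(1263 + G(r(-2), -32)) = 562*(1263 + 2*(-32)*(-32 - 3))/5 = 562*(1263 + 2*(-32)*(-35))/5 = 562*(1263 + 2240)/5 = (562/5)*3503 = 1968686/5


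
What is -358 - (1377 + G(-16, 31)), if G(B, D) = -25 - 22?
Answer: -1688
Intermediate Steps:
G(B, D) = -47
-358 - (1377 + G(-16, 31)) = -358 - (1377 - 47) = -358 - 1*1330 = -358 - 1330 = -1688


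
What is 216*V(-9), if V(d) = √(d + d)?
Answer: 648*I*√2 ≈ 916.41*I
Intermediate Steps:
V(d) = √2*√d (V(d) = √(2*d) = √2*√d)
216*V(-9) = 216*(√2*√(-9)) = 216*(√2*(3*I)) = 216*(3*I*√2) = 648*I*√2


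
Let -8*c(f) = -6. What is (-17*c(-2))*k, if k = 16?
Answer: -204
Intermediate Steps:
c(f) = ¾ (c(f) = -⅛*(-6) = ¾)
(-17*c(-2))*k = -17*¾*16 = -51/4*16 = -204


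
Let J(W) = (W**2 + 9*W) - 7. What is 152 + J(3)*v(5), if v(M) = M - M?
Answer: 152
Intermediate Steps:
v(M) = 0
J(W) = -7 + W**2 + 9*W
152 + J(3)*v(5) = 152 + (-7 + 3**2 + 9*3)*0 = 152 + (-7 + 9 + 27)*0 = 152 + 29*0 = 152 + 0 = 152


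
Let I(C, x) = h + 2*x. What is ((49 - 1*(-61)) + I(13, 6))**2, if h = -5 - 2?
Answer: 13225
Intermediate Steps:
h = -7
I(C, x) = -7 + 2*x
((49 - 1*(-61)) + I(13, 6))**2 = ((49 - 1*(-61)) + (-7 + 2*6))**2 = ((49 + 61) + (-7 + 12))**2 = (110 + 5)**2 = 115**2 = 13225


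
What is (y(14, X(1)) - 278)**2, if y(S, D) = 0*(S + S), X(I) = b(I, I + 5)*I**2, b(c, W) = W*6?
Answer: 77284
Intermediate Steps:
b(c, W) = 6*W
X(I) = I**2*(30 + 6*I) (X(I) = (6*(I + 5))*I**2 = (6*(5 + I))*I**2 = (30 + 6*I)*I**2 = I**2*(30 + 6*I))
y(S, D) = 0 (y(S, D) = 0*(2*S) = 0)
(y(14, X(1)) - 278)**2 = (0 - 278)**2 = (-278)**2 = 77284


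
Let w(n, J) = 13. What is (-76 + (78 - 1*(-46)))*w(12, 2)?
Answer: 624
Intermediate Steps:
(-76 + (78 - 1*(-46)))*w(12, 2) = (-76 + (78 - 1*(-46)))*13 = (-76 + (78 + 46))*13 = (-76 + 124)*13 = 48*13 = 624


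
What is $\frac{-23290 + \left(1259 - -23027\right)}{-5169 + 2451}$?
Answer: $- \frac{166}{453} \approx -0.36645$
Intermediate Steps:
$\frac{-23290 + \left(1259 - -23027\right)}{-5169 + 2451} = \frac{-23290 + \left(1259 + 23027\right)}{-2718} = \left(-23290 + 24286\right) \left(- \frac{1}{2718}\right) = 996 \left(- \frac{1}{2718}\right) = - \frac{166}{453}$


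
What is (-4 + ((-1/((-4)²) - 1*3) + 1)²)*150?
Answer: 4875/128 ≈ 38.086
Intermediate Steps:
(-4 + ((-1/((-4)²) - 1*3) + 1)²)*150 = (-4 + ((-1/16 - 3) + 1)²)*150 = (-4 + (-49/16 + 1)²)*150 = (-4 + (-33/16)²)*150 = (-4 + 1089/256)*150 = (65/256)*150 = 4875/128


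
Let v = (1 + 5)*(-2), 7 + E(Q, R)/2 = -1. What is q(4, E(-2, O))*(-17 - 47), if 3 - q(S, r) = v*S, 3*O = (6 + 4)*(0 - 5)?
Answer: -3264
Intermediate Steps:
O = -50/3 (O = ((6 + 4)*(0 - 5))/3 = (10*(-5))/3 = (⅓)*(-50) = -50/3 ≈ -16.667)
E(Q, R) = -16 (E(Q, R) = -14 + 2*(-1) = -14 - 2 = -16)
v = -12 (v = 6*(-2) = -12)
q(S, r) = 3 + 12*S (q(S, r) = 3 - (-12)*S = 3 + 12*S)
q(4, E(-2, O))*(-17 - 47) = (3 + 12*4)*(-17 - 47) = (3 + 48)*(-64) = 51*(-64) = -3264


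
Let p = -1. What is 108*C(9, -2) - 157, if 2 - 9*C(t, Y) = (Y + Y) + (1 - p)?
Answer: -109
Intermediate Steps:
C(t, Y) = -2*Y/9 (C(t, Y) = 2/9 - ((Y + Y) + (1 - 1*(-1)))/9 = 2/9 - (2*Y + (1 + 1))/9 = 2/9 - (2*Y + 2)/9 = 2/9 - (2 + 2*Y)/9 = 2/9 + (-2/9 - 2*Y/9) = -2*Y/9)
108*C(9, -2) - 157 = 108*(-2/9*(-2)) - 157 = 108*(4/9) - 157 = 48 - 157 = -109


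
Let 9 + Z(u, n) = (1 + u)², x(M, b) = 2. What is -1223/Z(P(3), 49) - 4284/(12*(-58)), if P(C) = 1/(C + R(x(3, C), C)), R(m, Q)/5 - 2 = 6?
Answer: 136406651/852890 ≈ 159.93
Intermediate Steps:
R(m, Q) = 40 (R(m, Q) = 10 + 5*6 = 10 + 30 = 40)
P(C) = 1/(40 + C) (P(C) = 1/(C + 40) = 1/(40 + C))
Z(u, n) = -9 + (1 + u)²
-1223/Z(P(3), 49) - 4284/(12*(-58)) = -1223/(-9 + (1 + 1/(40 + 3))²) - 4284/(12*(-58)) = -1223/(-9 + (1 + 1/43)²) - 4284/(-696) = -1223/(-9 + (1 + 1/43)²) - 4284*(-1/696) = -1223/(-9 + (44/43)²) + 357/58 = -1223/(-9 + 1936/1849) + 357/58 = -1223/(-14705/1849) + 357/58 = -1223*(-1849/14705) + 357/58 = 2261327/14705 + 357/58 = 136406651/852890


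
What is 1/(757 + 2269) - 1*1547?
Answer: -4681221/3026 ≈ -1547.0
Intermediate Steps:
1/(757 + 2269) - 1*1547 = 1/3026 - 1547 = -4681221/3026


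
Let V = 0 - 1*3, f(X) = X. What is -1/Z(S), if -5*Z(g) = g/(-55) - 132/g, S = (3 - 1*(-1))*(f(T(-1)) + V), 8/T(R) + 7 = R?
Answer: 1100/1879 ≈ 0.58542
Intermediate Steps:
T(R) = 8/(-7 + R)
V = -3 (V = 0 - 3 = -3)
S = -16 (S = (3 - 1*(-1))*(8/(-7 - 1) - 3) = (3 + 1)*(8/(-8) - 3) = 4*(8*(-1/8) - 3) = 4*(-1 - 3) = 4*(-4) = -16)
Z(g) = g/275 + 132/(5*g) (Z(g) = -(g/(-55) - 132/g)/5 = -(g*(-1/55) - 132/g)/5 = -(-g/55 - 132/g)/5 = -(-132/g - g/55)/5 = g/275 + 132/(5*g))
-1/Z(S) = -1/((1/275)*(7260 + (-16)**2)/(-16)) = -1/((1/275)*(-1/16)*(7260 + 256)) = -1/((1/275)*(-1/16)*7516) = -1/(-1879/1100) = -1*(-1100/1879) = 1100/1879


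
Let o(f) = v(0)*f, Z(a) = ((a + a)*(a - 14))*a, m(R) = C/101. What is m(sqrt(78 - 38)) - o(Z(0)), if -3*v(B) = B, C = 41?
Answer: 41/101 ≈ 0.40594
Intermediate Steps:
v(B) = -B/3
m(R) = 41/101
Z(a) = 2*a**2*(-14 + a) (Z(a) = ((2*a)*(-14 + a))*a = (2*a*(-14 + a))*a = 2*a**2*(-14 + a))
o(f) = 0 (o(f) = (-1/3*0)*f = 0*f = 0)
m(sqrt(78 - 38)) - o(Z(0)) = 41/101 - 1*0 = 41/101 + 0 = 41/101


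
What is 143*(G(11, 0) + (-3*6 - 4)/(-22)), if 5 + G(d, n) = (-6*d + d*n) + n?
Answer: -10010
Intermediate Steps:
G(d, n) = -5 + n - 6*d + d*n (G(d, n) = -5 + ((-6*d + d*n) + n) = -5 + (n - 6*d + d*n) = -5 + n - 6*d + d*n)
143*(G(11, 0) + (-3*6 - 4)/(-22)) = 143*((-5 + 0 - 6*11 + 11*0) + (-3*6 - 4)/(-22)) = 143*((-5 + 0 - 66 + 0) + (-18 - 4)*(-1/22)) = 143*(-71 - 22*(-1/22)) = 143*(-71 + 1) = 143*(-70) = -10010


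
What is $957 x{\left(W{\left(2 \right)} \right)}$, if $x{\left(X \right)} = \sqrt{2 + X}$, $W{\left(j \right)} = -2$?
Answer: $0$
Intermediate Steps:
$957 x{\left(W{\left(2 \right)} \right)} = 957 \sqrt{2 - 2} = 957 \sqrt{0} = 957 \cdot 0 = 0$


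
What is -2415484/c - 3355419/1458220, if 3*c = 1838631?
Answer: -5578766208943/893709498940 ≈ -6.2423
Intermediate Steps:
c = 612877 (c = (⅓)*1838631 = 612877)
-2415484/c - 3355419/1458220 = -2415484/612877 - 3355419/1458220 = -5578766208943/893709498940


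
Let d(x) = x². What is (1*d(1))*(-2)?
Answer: -2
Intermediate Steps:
(1*d(1))*(-2) = (1*1²)*(-2) = (1*1)*(-2) = 1*(-2) = -2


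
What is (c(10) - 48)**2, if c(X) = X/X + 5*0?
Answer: 2209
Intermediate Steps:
c(X) = 1 (c(X) = 1 + 0 = 1)
(c(10) - 48)**2 = (1 - 48)**2 = (-47)**2 = 2209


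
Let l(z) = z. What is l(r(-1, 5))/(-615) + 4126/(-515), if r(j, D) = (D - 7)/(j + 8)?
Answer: -710456/88683 ≈ -8.0112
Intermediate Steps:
r(j, D) = (-7 + D)/(8 + j)
l(r(-1, 5))/(-615) + 4126/(-515) = ((-7 + 5)/(8 - 1))/(-615) + 4126/(-515) = (-2/7)*(-1/615) + 4126*(-1/515) = ((⅐)*(-2))*(-1/615) - 4126/515 = -2/7*(-1/615) - 4126/515 = 2/4305 - 4126/515 = -710456/88683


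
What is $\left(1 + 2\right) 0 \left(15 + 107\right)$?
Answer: $0$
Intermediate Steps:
$\left(1 + 2\right) 0 \left(15 + 107\right) = 3 \cdot 0 \cdot 122 = 0 \cdot 122 = 0$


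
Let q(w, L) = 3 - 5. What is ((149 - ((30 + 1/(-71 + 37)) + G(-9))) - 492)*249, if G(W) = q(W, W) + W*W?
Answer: -3826383/34 ≈ -1.1254e+5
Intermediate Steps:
q(w, L) = -2
G(W) = -2 + W**2 (G(W) = -2 + W*W = -2 + W**2)
((149 - ((30 + 1/(-71 + 37)) + G(-9))) - 492)*249 = ((149 - ((30 + 1/(-71 + 37)) + (-2 + (-9)**2))) - 492)*249 = ((149 - ((30 + 1/(-34)) + (-2 + 81))) - 492)*249 = ((149 - ((30 - 1/34) + 79)) - 492)*249 = ((149 - (1019/34 + 79)) - 492)*249 = ((149 - 1*3705/34) - 492)*249 = ((149 - 3705/34) - 492)*249 = (1361/34 - 492)*249 = -15367/34*249 = -3826383/34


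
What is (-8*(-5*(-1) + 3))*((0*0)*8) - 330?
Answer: -330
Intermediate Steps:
(-8*(-5*(-1) + 3))*((0*0)*8) - 330 = (-8*(5 + 3))*(0*8) - 330 = -8*8*0 - 330 = -64*0 - 330 = 0 - 330 = -330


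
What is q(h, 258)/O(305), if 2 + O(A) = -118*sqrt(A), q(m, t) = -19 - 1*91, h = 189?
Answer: -55/1061704 + 3245*sqrt(305)/1061704 ≈ 0.053326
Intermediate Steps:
q(m, t) = -110 (q(m, t) = -19 - 91 = -110)
O(A) = -2 - 118*sqrt(A)
q(h, 258)/O(305) = -110/(-2 - 118*sqrt(305))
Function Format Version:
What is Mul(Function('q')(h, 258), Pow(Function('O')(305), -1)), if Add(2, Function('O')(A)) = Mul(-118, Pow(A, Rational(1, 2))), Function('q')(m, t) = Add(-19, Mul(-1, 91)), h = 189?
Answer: Add(Rational(-55, 1061704), Mul(Rational(3245, 1061704), Pow(305, Rational(1, 2)))) ≈ 0.053326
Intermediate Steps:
Function('q')(m, t) = -110 (Function('q')(m, t) = Add(-19, -91) = -110)
Function('O')(A) = Add(-2, Mul(-118, Pow(A, Rational(1, 2))))
Mul(Function('q')(h, 258), Pow(Function('O')(305), -1)) = Mul(-110, Pow(Add(-2, Mul(-118, Pow(305, Rational(1, 2)))), -1))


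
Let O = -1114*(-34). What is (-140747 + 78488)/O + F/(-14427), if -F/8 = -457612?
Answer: -139558307489/546437052 ≈ -255.40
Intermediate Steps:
F = 3660896 (F = -8*(-457612) = 3660896)
O = 37876
(-140747 + 78488)/O + F/(-14427) = (-140747 + 78488)/37876 + 3660896/(-14427) = -62259*1/37876 + 3660896*(-1/14427) = -62259/37876 - 3660896/14427 = -139558307489/546437052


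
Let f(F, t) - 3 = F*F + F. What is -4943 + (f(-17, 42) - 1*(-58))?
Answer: -4610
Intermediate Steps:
f(F, t) = 3 + F + F² (f(F, t) = 3 + (F*F + F) = 3 + (F² + F) = 3 + (F + F²) = 3 + F + F²)
-4943 + (f(-17, 42) - 1*(-58)) = -4943 + ((3 - 17 + (-17)²) - 1*(-58)) = -4943 + ((3 - 17 + 289) + 58) = -4943 + (275 + 58) = -4943 + 333 = -4610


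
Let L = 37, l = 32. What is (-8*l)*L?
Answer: -9472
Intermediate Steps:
(-8*l)*L = -8*32*37 = -256*37 = -9472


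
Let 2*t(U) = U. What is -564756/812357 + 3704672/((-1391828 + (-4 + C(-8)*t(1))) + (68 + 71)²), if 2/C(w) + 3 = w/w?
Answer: -7569300673196/2229938649211 ≈ -3.3944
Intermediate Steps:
t(U) = U/2
C(w) = -1 (C(w) = 2/(-3 + w/w) = 2/(-3 + 1) = 2/(-2) = 2*(-½) = -1)
-564756/812357 + 3704672/((-1391828 + (-4 + C(-8)*t(1))) + (68 + 71)²) = -564756/812357 + 3704672/((-1391828 + (-4 - 1/2)) + (68 + 71)²) = -564756*1/812357 + 3704672/((-1391828 + (-4 - 1*½)) + 139²) = -564756/812357 + 3704672/((-1391828 + (-4 - ½)) + 19321) = -564756/812357 + 3704672/((-1391828 - 9/2) + 19321) = -564756/812357 + 3704672/(-2783665/2 + 19321) = -564756/812357 + 3704672/(-2745023/2) = -564756/812357 + 3704672*(-2/2745023) = -564756/812357 - 7409344/2745023 = -7569300673196/2229938649211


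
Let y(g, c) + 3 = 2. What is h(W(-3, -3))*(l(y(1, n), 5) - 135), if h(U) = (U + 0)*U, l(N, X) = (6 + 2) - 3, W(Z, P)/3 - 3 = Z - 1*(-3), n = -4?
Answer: -10530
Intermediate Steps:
y(g, c) = -1 (y(g, c) = -3 + 2 = -1)
W(Z, P) = 18 + 3*Z (W(Z, P) = 9 + 3*(Z - 1*(-3)) = 9 + 3*(Z + 3) = 9 + 3*(3 + Z) = 9 + (9 + 3*Z) = 18 + 3*Z)
l(N, X) = 5 (l(N, X) = 8 - 3 = 5)
h(U) = U² (h(U) = U*U = U²)
h(W(-3, -3))*(l(y(1, n), 5) - 135) = (18 + 3*(-3))²*(5 - 135) = (18 - 9)²*(-130) = 9²*(-130) = 81*(-130) = -10530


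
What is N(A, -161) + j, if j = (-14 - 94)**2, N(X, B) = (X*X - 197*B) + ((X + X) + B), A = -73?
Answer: 48403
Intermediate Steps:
N(X, B) = X**2 - 196*B + 2*X (N(X, B) = (X**2 - 197*B) + (2*X + B) = (X**2 - 197*B) + (B + 2*X) = X**2 - 196*B + 2*X)
j = 11664 (j = (-108)**2 = 11664)
N(A, -161) + j = ((-73)**2 - 196*(-161) + 2*(-73)) + 11664 = (5329 + 31556 - 146) + 11664 = 36739 + 11664 = 48403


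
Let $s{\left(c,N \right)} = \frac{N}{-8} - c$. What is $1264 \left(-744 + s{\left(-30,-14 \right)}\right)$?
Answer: $-900284$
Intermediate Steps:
$s{\left(c,N \right)} = - c - \frac{N}{8}$ ($s{\left(c,N \right)} = N \left(- \frac{1}{8}\right) - c = - \frac{N}{8} - c = - c - \frac{N}{8}$)
$1264 \left(-744 + s{\left(-30,-14 \right)}\right) = 1264 \left(-744 - - \frac{127}{4}\right) = 1264 \left(-744 + \left(30 + \frac{7}{4}\right)\right) = 1264 \left(-744 + \frac{127}{4}\right) = 1264 \left(- \frac{2849}{4}\right) = -900284$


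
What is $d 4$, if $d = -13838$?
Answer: $-55352$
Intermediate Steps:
$d 4 = \left(-13838\right) 4 = -55352$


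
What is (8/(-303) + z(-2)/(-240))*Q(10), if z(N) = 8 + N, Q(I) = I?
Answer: -623/1212 ≈ -0.51403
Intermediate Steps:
(8/(-303) + z(-2)/(-240))*Q(10) = (8/(-303) + (8 - 2)/(-240))*10 = (8*(-1/303) + 6*(-1/240))*10 = (-8/303 - 1/40)*10 = -623/12120*10 = -623/1212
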